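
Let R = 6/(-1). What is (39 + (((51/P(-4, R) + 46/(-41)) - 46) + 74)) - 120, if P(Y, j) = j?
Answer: -5135/82 ≈ -62.622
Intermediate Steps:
R = -6 (R = 6*(-1) = -6)
(39 + (((51/P(-4, R) + 46/(-41)) - 46) + 74)) - 120 = (39 + (((51/(-6) + 46/(-41)) - 46) + 74)) - 120 = (39 + (((51*(-1/6) + 46*(-1/41)) - 46) + 74)) - 120 = (39 + (((-17/2 - 46/41) - 46) + 74)) - 120 = (39 + ((-789/82 - 46) + 74)) - 120 = (39 + (-4561/82 + 74)) - 120 = (39 + 1507/82) - 120 = 4705/82 - 120 = -5135/82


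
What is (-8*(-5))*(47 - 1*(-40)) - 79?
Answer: 3401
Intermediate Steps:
(-8*(-5))*(47 - 1*(-40)) - 79 = 40*(47 + 40) - 79 = 40*87 - 79 = 3480 - 79 = 3401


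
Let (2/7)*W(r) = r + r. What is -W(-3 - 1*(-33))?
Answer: -210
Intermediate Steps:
W(r) = 7*r (W(r) = 7*(r + r)/2 = 7*(2*r)/2 = 7*r)
-W(-3 - 1*(-33)) = -7*(-3 - 1*(-33)) = -7*(-3 + 33) = -7*30 = -1*210 = -210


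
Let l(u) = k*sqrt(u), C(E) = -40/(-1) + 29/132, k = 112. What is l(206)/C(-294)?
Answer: 14784*sqrt(206)/5309 ≈ 39.968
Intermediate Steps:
C(E) = 5309/132 (C(E) = -40*(-1) + 29*(1/132) = 40 + 29/132 = 5309/132)
l(u) = 112*sqrt(u)
l(206)/C(-294) = (112*sqrt(206))/(5309/132) = (112*sqrt(206))*(132/5309) = 14784*sqrt(206)/5309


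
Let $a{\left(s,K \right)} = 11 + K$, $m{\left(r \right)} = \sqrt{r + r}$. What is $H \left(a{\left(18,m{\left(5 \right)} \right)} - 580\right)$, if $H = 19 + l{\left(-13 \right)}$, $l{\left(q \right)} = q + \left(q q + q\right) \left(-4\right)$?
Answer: $351642 - 618 \sqrt{10} \approx 3.4969 \cdot 10^{5}$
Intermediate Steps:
$l{\left(q \right)} = - 4 q^{2} - 3 q$ ($l{\left(q \right)} = q + \left(q^{2} + q\right) \left(-4\right) = q + \left(q + q^{2}\right) \left(-4\right) = q - \left(4 q + 4 q^{2}\right) = - 4 q^{2} - 3 q$)
$m{\left(r \right)} = \sqrt{2} \sqrt{r}$ ($m{\left(r \right)} = \sqrt{2 r} = \sqrt{2} \sqrt{r}$)
$H = -618$ ($H = 19 - - 13 \left(3 + 4 \left(-13\right)\right) = 19 - - 13 \left(3 - 52\right) = 19 - \left(-13\right) \left(-49\right) = 19 - 637 = -618$)
$H \left(a{\left(18,m{\left(5 \right)} \right)} - 580\right) = - 618 \left(\left(11 + \sqrt{2} \sqrt{5}\right) - 580\right) = - 618 \left(\left(11 + \sqrt{10}\right) - 580\right) = - 618 \left(-569 + \sqrt{10}\right) = 351642 - 618 \sqrt{10}$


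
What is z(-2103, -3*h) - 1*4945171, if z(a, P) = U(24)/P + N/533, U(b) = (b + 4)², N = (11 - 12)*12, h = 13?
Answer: -7907360609/1599 ≈ -4.9452e+6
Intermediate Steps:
N = -12 (N = -1*12 = -12)
U(b) = (4 + b)²
z(a, P) = -12/533 + 784/P (z(a, P) = (4 + 24)²/P - 12/533 = 28²/P - 12*1/533 = 784/P - 12/533 = -12/533 + 784/P)
z(-2103, -3*h) - 1*4945171 = (-12/533 + 784/((-3*13))) - 1*4945171 = (-12/533 + 784/(-39)) - 4945171 = (-12/533 + 784*(-1/39)) - 4945171 = (-12/533 - 784/39) - 4945171 = -32180/1599 - 4945171 = -7907360609/1599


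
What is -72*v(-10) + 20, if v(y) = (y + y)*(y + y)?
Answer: -28780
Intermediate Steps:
v(y) = 4*y² (v(y) = (2*y)*(2*y) = 4*y²)
-72*v(-10) + 20 = -288*(-10)² + 20 = -288*100 + 20 = -72*400 + 20 = -28800 + 20 = -28780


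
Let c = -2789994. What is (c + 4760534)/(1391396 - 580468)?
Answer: 492635/202732 ≈ 2.4300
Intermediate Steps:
(c + 4760534)/(1391396 - 580468) = (-2789994 + 4760534)/(1391396 - 580468) = 1970540/810928 = 1970540*(1/810928) = 492635/202732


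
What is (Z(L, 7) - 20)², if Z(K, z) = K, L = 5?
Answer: 225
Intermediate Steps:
(Z(L, 7) - 20)² = (5 - 20)² = (-15)² = 225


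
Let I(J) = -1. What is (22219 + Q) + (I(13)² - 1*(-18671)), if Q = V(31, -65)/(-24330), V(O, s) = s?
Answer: 198975619/4866 ≈ 40891.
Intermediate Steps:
Q = 13/4866 (Q = -65/(-24330) = -65*(-1/24330) = 13/4866 ≈ 0.0026716)
(22219 + Q) + (I(13)² - 1*(-18671)) = (22219 + 13/4866) + ((-1)² - 1*(-18671)) = 108117667/4866 + (1 + 18671) = 108117667/4866 + 18672 = 198975619/4866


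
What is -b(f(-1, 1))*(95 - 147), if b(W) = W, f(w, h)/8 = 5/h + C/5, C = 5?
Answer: 2496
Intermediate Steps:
f(w, h) = 8 + 40/h (f(w, h) = 8*(5/h + 5/5) = 8*(5/h + 5*(⅕)) = 8*(5/h + 1) = 8*(1 + 5/h) = 8 + 40/h)
-b(f(-1, 1))*(95 - 147) = -(8 + 40/1)*(95 - 147) = -(8 + 40*1)*(-52) = -(8 + 40)*(-52) = -48*(-52) = -1*(-2496) = 2496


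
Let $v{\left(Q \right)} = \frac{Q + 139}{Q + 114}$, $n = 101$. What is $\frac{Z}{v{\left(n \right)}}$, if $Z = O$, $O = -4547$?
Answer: $- \frac{195521}{48} \approx -4073.4$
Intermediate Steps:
$v{\left(Q \right)} = \frac{139 + Q}{114 + Q}$
$Z = -4547$
$\frac{Z}{v{\left(n \right)}} = - \frac{4547}{\frac{1}{114 + 101} \left(139 + 101\right)} = - \frac{4547}{\frac{1}{215} \cdot 240} = - \frac{4547}{\frac{48}{43}} = \left(-4547\right) \frac{43}{48} = - \frac{195521}{48}$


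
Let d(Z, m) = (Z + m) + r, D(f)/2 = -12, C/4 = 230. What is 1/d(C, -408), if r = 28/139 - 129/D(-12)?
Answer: 1112/575545 ≈ 0.0019321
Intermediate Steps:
C = 920 (C = 4*230 = 920)
D(f) = -24 (D(f) = 2*(-12) = -24)
r = 6201/1112 (r = 28/139 - 129/(-24) = 28*(1/139) - 129*(-1/24) = 28/139 + 43/8 = 6201/1112 ≈ 5.5764)
d(Z, m) = 6201/1112 + Z + m (d(Z, m) = (Z + m) + 6201/1112 = 6201/1112 + Z + m)
1/d(C, -408) = 1/(6201/1112 + 920 - 408) = 1/(575545/1112) = 1112/575545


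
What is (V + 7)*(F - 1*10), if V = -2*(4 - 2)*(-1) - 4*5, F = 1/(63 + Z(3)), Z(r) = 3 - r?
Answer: 629/7 ≈ 89.857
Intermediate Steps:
F = 1/63 (F = 1/(63 + (3 - 1*3)) = 1/(63 + (3 - 3)) = 1/(63 + 0) = 1/63 ≈ 0.015873)
V = -16 (V = -2*2*(-1) - 20 = -4*(-1) - 20 = 4 - 20 = -16)
(V + 7)*(F - 1*10) = (-16 + 7)*(1/63 - 1*10) = -9*(1/63 - 10) = -9*(-629/63) = 629/7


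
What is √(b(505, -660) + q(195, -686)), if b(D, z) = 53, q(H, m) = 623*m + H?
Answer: 11*I*√3530 ≈ 653.55*I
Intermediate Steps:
q(H, m) = H + 623*m
√(b(505, -660) + q(195, -686)) = √(53 + (195 + 623*(-686))) = √(53 + (195 - 427378)) = √(53 - 427183) = √(-427130) = 11*I*√3530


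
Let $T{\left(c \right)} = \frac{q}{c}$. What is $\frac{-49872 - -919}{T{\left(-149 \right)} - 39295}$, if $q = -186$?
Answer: $\frac{7293997}{5854769} \approx 1.2458$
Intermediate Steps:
$T{\left(c \right)} = - \frac{186}{c}$
$\frac{-49872 - -919}{T{\left(-149 \right)} - 39295} = \frac{-49872 - -919}{- \frac{186}{-149} - 39295} = \frac{-49872 + \left(969 - 50\right)}{\left(-186\right) \left(- \frac{1}{149}\right) - 39295} = \frac{-49872 + 919}{\frac{186}{149} - 39295} = - \frac{48953}{- \frac{5854769}{149}} = \left(-48953\right) \left(- \frac{149}{5854769}\right) = \frac{7293997}{5854769}$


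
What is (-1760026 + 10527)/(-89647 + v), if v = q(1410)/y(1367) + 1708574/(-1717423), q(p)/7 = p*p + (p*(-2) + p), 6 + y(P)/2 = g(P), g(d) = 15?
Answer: -9013889463231/3518761031750 ≈ -2.5617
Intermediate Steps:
y(P) = 18 (y(P) = -12 + 2*15 = -12 + 30 = 18)
q(p) = -7*p + 7*p**2 (q(p) = 7*(p*p + (p*(-2) + p)) = 7*(p**2 + (-2*p + p)) = 7*(p**2 - p) = -7*p + 7*p**2)
v = 3980646490793/5152269 (v = (7*1410*(-1 + 1410))/18 + 1708574/(-1717423) = (7*1410*1409)*(1/18) + 1708574*(-1/1717423) = 13906830*(1/18) - 1708574/1717423 = 2317805/3 - 1708574/1717423 = 3980646490793/5152269 ≈ 7.7260e+5)
(-1760026 + 10527)/(-89647 + v) = (-1760026 + 10527)/(-89647 + 3980646490793/5152269) = -1749499/3518761031750/5152269 = -1749499*5152269/3518761031750 = -9013889463231/3518761031750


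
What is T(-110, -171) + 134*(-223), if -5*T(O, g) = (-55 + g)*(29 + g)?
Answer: -181502/5 ≈ -36300.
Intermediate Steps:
T(O, g) = -(-55 + g)*(29 + g)/5
T(-110, -171) + 134*(-223) = (319 - ⅕*(-171)² + (26/5)*(-171)) + 134*(-223) = (319 - ⅕*29241 - 4446/5) - 29882 = (319 - 29241/5 - 4446/5) - 29882 = -32092/5 - 29882 = -181502/5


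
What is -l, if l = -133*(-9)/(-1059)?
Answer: 399/353 ≈ 1.1303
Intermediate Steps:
l = -399/353 (l = 1197*(-1/1059) = -399/353 ≈ -1.1303)
-l = -1*(-399/353) = 399/353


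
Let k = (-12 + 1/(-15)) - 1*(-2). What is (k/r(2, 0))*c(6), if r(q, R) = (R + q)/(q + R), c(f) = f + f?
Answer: -604/5 ≈ -120.80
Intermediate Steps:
c(f) = 2*f
r(q, R) = 1 (r(q, R) = (R + q)/(R + q) = 1)
k = -151/15 (k = (-12 - 1/15) + 2 = -181/15 + 2 = -151/15 ≈ -10.067)
(k/r(2, 0))*c(6) = (-151/15/1)*(2*6) = (1*(-151/15))*12 = -151/15*12 = -604/5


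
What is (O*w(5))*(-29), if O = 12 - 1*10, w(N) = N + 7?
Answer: -696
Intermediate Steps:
w(N) = 7 + N
O = 2 (O = 12 - 10 = 2)
(O*w(5))*(-29) = (2*(7 + 5))*(-29) = (2*12)*(-29) = 24*(-29) = -696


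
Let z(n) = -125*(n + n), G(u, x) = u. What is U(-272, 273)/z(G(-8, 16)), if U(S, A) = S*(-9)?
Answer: 153/125 ≈ 1.2240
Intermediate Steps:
U(S, A) = -9*S
z(n) = -250*n
U(-272, 273)/z(G(-8, 16)) = (-9*(-272))/((-250*(-8))) = 2448/2000 = 2448*(1/2000) = 153/125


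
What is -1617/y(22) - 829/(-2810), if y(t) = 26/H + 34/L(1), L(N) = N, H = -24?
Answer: -10839557/221990 ≈ -48.829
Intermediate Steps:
y(t) = 395/12 (y(t) = 26/(-24) + 34/1 = 26*(-1/24) + 34*1 = -13/12 + 34 = 395/12)
-1617/y(22) - 829/(-2810) = -1617/395/12 - 829/(-2810) = -1617*12/395 - 829*(-1/2810) = -19404/395 + 829/2810 = -10839557/221990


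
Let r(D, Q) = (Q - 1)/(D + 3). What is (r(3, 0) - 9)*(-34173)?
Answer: 626505/2 ≈ 3.1325e+5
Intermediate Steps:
r(D, Q) = (-1 + Q)/(3 + D)
(r(3, 0) - 9)*(-34173) = ((-1 + 0)/(3 + 3) - 9)*(-34173) = (-1/6 - 9)*(-34173) = ((⅙)*(-1) - 9)*(-34173) = (-⅙ - 9)*(-34173) = -55/6*(-34173) = 626505/2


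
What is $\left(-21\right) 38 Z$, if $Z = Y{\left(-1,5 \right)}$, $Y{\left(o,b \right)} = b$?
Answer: $-3990$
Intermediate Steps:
$Z = 5$
$\left(-21\right) 38 Z = \left(-21\right) 38 \cdot 5 = \left(-798\right) 5 = -3990$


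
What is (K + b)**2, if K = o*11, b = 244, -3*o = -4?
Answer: 602176/9 ≈ 66909.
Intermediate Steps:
o = 4/3 (o = -1/3*(-4) = 4/3 ≈ 1.3333)
K = 44/3 (K = (4/3)*11 = 44/3 ≈ 14.667)
(K + b)**2 = (44/3 + 244)**2 = (776/3)**2 = 602176/9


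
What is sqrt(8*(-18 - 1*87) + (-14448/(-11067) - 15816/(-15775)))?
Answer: 8*I*sqrt(36184643541319)/1662685 ≈ 28.943*I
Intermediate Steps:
sqrt(8*(-18 - 1*87) + (-14448/(-11067) - 15816/(-15775))) = sqrt(8*(-18 - 87) + (-14448*(-1/11067) - 15816*(-1/15775))) = sqrt(8*(-105) + (688/527 + 15816/15775)) = sqrt(-840 + 19188232/8313425) = sqrt(-6964088768/8313425) = 8*I*sqrt(36184643541319)/1662685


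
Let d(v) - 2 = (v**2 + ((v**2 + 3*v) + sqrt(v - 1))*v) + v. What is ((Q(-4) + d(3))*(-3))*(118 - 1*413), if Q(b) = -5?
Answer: 55755 + 2655*sqrt(2) ≈ 59510.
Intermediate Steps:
d(v) = 2 + v + v**2 + v*(v**2 + sqrt(-1 + v) + 3*v) (d(v) = 2 + ((v**2 + ((v**2 + 3*v) + sqrt(v - 1))*v) + v) = 2 + ((v**2 + ((v**2 + 3*v) + sqrt(-1 + v))*v) + v) = 2 + ((v**2 + (v**2 + sqrt(-1 + v) + 3*v)*v) + v) = 2 + ((v**2 + v*(v**2 + sqrt(-1 + v) + 3*v)) + v) = 2 + (v + v**2 + v*(v**2 + sqrt(-1 + v) + 3*v)) = 2 + v + v**2 + v*(v**2 + sqrt(-1 + v) + 3*v))
((Q(-4) + d(3))*(-3))*(118 - 1*413) = ((-5 + (2 + 3 + 3**3 + 4*3**2 + 3*sqrt(-1 + 3)))*(-3))*(118 - 1*413) = ((-5 + (2 + 3 + 27 + 4*9 + 3*sqrt(2)))*(-3))*(118 - 413) = ((-5 + (2 + 3 + 27 + 36 + 3*sqrt(2)))*(-3))*(-295) = ((-5 + (68 + 3*sqrt(2)))*(-3))*(-295) = ((63 + 3*sqrt(2))*(-3))*(-295) = (-189 - 9*sqrt(2))*(-295) = 55755 + 2655*sqrt(2)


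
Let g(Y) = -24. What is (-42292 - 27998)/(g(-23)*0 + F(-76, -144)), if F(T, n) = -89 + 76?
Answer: 70290/13 ≈ 5406.9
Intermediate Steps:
F(T, n) = -13
(-42292 - 27998)/(g(-23)*0 + F(-76, -144)) = (-42292 - 27998)/(-24*0 - 13) = -70290/(0 - 13) = -70290/(-13) = -70290*(-1/13) = 70290/13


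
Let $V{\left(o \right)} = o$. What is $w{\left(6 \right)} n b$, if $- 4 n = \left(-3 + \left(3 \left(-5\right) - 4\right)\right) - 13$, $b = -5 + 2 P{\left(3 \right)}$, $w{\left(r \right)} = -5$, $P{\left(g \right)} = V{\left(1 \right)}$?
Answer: $\frac{525}{4} \approx 131.25$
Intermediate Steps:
$P{\left(g \right)} = 1$
$b = -3$ ($b = -5 + 2 \cdot 1 = -5 + 2 = -3$)
$n = \frac{35}{4}$ ($n = - \frac{\left(-3 + \left(3 \left(-5\right) - 4\right)\right) - 13}{4} = - \frac{\left(-3 - 19\right) - 13}{4} = - \frac{-22 - 13}{4} = \left(- \frac{1}{4}\right) \left(-35\right) = \frac{35}{4} \approx 8.75$)
$w{\left(6 \right)} n b = \left(-5\right) \frac{35}{4} \left(-3\right) = \left(- \frac{175}{4}\right) \left(-3\right) = \frac{525}{4}$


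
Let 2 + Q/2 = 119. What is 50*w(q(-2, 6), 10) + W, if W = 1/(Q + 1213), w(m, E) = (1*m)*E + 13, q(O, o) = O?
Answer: -506449/1447 ≈ -350.00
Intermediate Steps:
Q = 234 (Q = -4 + 2*119 = -4 + 238 = 234)
w(m, E) = 13 + E*m (w(m, E) = m*E + 13 = E*m + 13 = 13 + E*m)
W = 1/1447 (W = 1/(234 + 1213) = 1/1447 ≈ 0.00069109)
50*w(q(-2, 6), 10) + W = 50*(13 + 10*(-2)) + 1/1447 = 50*(13 - 20) + 1/1447 = 50*(-7) + 1/1447 = -350 + 1/1447 = -506449/1447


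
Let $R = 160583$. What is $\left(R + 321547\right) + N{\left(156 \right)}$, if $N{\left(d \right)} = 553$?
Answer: $482683$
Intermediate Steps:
$\left(R + 321547\right) + N{\left(156 \right)} = \left(160583 + 321547\right) + 553 = 482130 + 553 = 482683$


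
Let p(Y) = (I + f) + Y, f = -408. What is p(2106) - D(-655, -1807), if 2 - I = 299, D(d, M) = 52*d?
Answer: 35461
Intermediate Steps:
I = -297 (I = 2 - 1*299 = 2 - 299 = -297)
p(Y) = -705 + Y (p(Y) = (-297 - 408) + Y = -705 + Y)
p(2106) - D(-655, -1807) = (-705 + 2106) - 52*(-655) = 1401 - 1*(-34060) = 1401 + 34060 = 35461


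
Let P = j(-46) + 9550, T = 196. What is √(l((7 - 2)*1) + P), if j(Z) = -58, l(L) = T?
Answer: 2*√2422 ≈ 98.428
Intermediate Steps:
l(L) = 196
P = 9492 (P = -58 + 9550 = 9492)
√(l((7 - 2)*1) + P) = √(196 + 9492) = √9688 = 2*√2422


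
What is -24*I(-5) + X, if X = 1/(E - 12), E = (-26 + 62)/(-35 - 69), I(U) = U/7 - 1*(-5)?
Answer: -231302/2247 ≈ -102.94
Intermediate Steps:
I(U) = 5 + U/7 (I(U) = U*(⅐) + 5 = U/7 + 5 = 5 + U/7)
E = -9/26 (E = 36/(-104) = 36*(-1/104) = -9/26 ≈ -0.34615)
X = -26/321 (X = 1/(-9/26 - 12) = 1/(-321/26) = -26/321 ≈ -0.080997)
-24*I(-5) + X = -24*(5 + (⅐)*(-5)) - 26/321 = -24*(5 - 5/7) - 26/321 = -24*30/7 - 26/321 = -720/7 - 26/321 = -231302/2247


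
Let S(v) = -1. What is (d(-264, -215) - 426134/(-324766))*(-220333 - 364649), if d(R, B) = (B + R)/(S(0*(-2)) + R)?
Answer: -78530447624184/43031495 ≈ -1.8250e+6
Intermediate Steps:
d(R, B) = (B + R)/(-1 + R)
(d(-264, -215) - 426134/(-324766))*(-220333 - 364649) = ((-215 - 264)/(-1 - 264) - 426134/(-324766))*(-220333 - 364649) = (-479/(-265) - 426134*(-1/324766))*(-584982) = (-1/265*(-479) + 213067/162383)*(-584982) = (479/265 + 213067/162383)*(-584982) = (134244212/43031495)*(-584982) = -78530447624184/43031495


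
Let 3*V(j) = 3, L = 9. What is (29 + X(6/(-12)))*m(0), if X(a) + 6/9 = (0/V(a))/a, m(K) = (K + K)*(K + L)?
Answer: 0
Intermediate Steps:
V(j) = 1 (V(j) = (⅓)*3 = 1)
m(K) = 2*K*(9 + K) (m(K) = (K + K)*(K + 9) = (2*K)*(9 + K) = 2*K*(9 + K))
X(a) = -⅔ (X(a) = -⅔ + (0/1)/a = -⅔ + (0*1)/a = -⅔ + 0/a = -⅔ + 0 = -⅔)
(29 + X(6/(-12)))*m(0) = (29 - ⅔)*(2*0*(9 + 0)) = 85*(2*0*9)/3 = (85/3)*0 = 0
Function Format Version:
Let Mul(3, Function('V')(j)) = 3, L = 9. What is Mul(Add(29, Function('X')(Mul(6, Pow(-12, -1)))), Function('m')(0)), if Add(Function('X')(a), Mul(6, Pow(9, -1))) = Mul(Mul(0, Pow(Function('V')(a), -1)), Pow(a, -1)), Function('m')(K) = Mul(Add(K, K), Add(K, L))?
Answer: 0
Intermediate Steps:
Function('V')(j) = 1 (Function('V')(j) = Mul(Rational(1, 3), 3) = 1)
Function('m')(K) = Mul(2, K, Add(9, K)) (Function('m')(K) = Mul(Add(K, K), Add(K, 9)) = Mul(Mul(2, K), Add(9, K)) = Mul(2, K, Add(9, K)))
Function('X')(a) = Rational(-2, 3) (Function('X')(a) = Add(Rational(-2, 3), Mul(Mul(0, Pow(1, -1)), Pow(a, -1))) = Add(Rational(-2, 3), Mul(Mul(0, 1), Pow(a, -1))) = Add(Rational(-2, 3), Mul(0, Pow(a, -1))) = Add(Rational(-2, 3), 0) = Rational(-2, 3))
Mul(Add(29, Function('X')(Mul(6, Pow(-12, -1)))), Function('m')(0)) = Mul(Add(29, Rational(-2, 3)), Mul(2, 0, Add(9, 0))) = Mul(Rational(85, 3), Mul(2, 0, 9)) = Mul(Rational(85, 3), 0) = 0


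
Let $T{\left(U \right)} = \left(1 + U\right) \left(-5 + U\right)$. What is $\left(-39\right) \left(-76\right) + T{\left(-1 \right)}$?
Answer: $2964$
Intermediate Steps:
$\left(-39\right) \left(-76\right) + T{\left(-1 \right)} = \left(-39\right) \left(-76\right) - \left(1 - 1\right) = 2964 + \left(-5 + 1 + 4\right) = 2964 + 0 = 2964$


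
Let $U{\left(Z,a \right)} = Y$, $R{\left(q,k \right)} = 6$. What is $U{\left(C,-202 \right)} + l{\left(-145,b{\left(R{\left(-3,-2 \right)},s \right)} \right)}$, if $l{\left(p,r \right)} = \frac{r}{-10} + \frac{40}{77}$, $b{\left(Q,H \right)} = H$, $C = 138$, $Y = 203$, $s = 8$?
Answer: $\frac{78047}{385} \approx 202.72$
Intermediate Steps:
$U{\left(Z,a \right)} = 203$
$l{\left(p,r \right)} = \frac{40}{77} - \frac{r}{10}$ ($l{\left(p,r \right)} = r \left(- \frac{1}{10}\right) + 40 \cdot \frac{1}{77} = - \frac{r}{10} + \frac{40}{77} = \frac{40}{77} - \frac{r}{10}$)
$U{\left(C,-202 \right)} + l{\left(-145,b{\left(R{\left(-3,-2 \right)},s \right)} \right)} = 203 + \left(\frac{40}{77} - \frac{4}{5}\right) = 203 - \frac{108}{385} = \frac{78047}{385}$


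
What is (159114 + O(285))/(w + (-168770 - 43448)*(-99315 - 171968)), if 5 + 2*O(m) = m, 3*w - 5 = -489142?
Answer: 477762/172712917945 ≈ 2.7662e-6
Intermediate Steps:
w = -489137/3 (w = 5/3 + (1/3)*(-489142) = 5/3 - 489142/3 = -489137/3 ≈ -1.6305e+5)
O(m) = -5/2 + m/2
(159114 + O(285))/(w + (-168770 - 43448)*(-99315 - 171968)) = (159114 + (-5/2 + (1/2)*285))/(-489137/3 + (-168770 - 43448)*(-99315 - 171968)) = (159114 + (-5/2 + 285/2))/(-489137/3 - 212218*(-271283)) = (159114 + 140)/(-489137/3 + 57571135694) = 159254/(172712917945/3) = 159254*(3/172712917945) = 477762/172712917945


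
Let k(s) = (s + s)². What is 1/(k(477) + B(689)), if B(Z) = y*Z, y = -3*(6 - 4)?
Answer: 1/905982 ≈ 1.1038e-6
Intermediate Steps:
y = -6 (y = -3*2 = -6)
k(s) = 4*s² (k(s) = (2*s)² = 4*s²)
B(Z) = -6*Z
1/(k(477) + B(689)) = 1/(4*477² - 6*689) = 1/(4*227529 - 4134) = 1/(910116 - 4134) = 1/905982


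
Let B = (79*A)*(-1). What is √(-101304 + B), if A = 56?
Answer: 16*I*√413 ≈ 325.16*I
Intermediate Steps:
B = -4424 (B = (79*56)*(-1) = 4424*(-1) = -4424)
√(-101304 + B) = √(-101304 - 4424) = √(-105728) = 16*I*√413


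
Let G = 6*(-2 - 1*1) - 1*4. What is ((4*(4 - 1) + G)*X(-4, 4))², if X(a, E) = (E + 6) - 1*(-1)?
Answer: 12100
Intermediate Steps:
X(a, E) = 7 + E (X(a, E) = (6 + E) + 1 = 7 + E)
G = -22 (G = 6*(-2 - 1) - 4 = 6*(-3) - 4 = -18 - 4 = -22)
((4*(4 - 1) + G)*X(-4, 4))² = ((4*(4 - 1) - 22)*(7 + 4))² = ((4*3 - 22)*11)² = ((12 - 22)*11)² = (-10*11)² = (-110)² = 12100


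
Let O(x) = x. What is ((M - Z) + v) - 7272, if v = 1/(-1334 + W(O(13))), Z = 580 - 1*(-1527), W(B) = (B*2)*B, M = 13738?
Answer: 4341563/996 ≈ 4359.0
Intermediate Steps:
W(B) = 2*B² (W(B) = (2*B)*B = 2*B²)
Z = 2107 (Z = 580 + 1527 = 2107)
v = -1/996 (v = 1/(-1334 + 2*13²) = 1/(-1334 + 2*169) = 1/(-1334 + 338) = 1/(-996) = -1/996 ≈ -0.0010040)
((M - Z) + v) - 7272 = ((13738 - 1*2107) - 1/996) - 7272 = ((13738 - 2107) - 1/996) - 7272 = (11631 - 1/996) - 7272 = 11584475/996 - 7272 = 4341563/996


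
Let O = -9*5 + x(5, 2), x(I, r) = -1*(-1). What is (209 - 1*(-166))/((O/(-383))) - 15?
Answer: 142965/44 ≈ 3249.2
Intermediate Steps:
x(I, r) = 1
O = -44 (O = -9*5 + 1 = -45 + 1 = -44)
(209 - 1*(-166))/((O/(-383))) - 15 = (209 - 1*(-166))/((-44/(-383))) - 15 = (209 + 166)/((-44*(-1/383))) - 15 = 375/(44/383) - 15 = 375*(383/44) - 15 = 143625/44 - 15 = 142965/44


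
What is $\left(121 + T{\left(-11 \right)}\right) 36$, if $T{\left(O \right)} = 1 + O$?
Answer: $3996$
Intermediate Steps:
$\left(121 + T{\left(-11 \right)}\right) 36 = \left(121 + \left(1 - 11\right)\right) 36 = \left(121 - 10\right) 36 = 111 \cdot 36 = 3996$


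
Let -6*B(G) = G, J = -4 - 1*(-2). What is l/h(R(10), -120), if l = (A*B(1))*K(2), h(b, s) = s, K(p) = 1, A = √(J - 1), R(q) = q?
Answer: I*√3/720 ≈ 0.0024056*I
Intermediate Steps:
J = -2 (J = -4 + 2 = -2)
B(G) = -G/6
A = I*√3 (A = √(-2 - 1) = √(-3) = I*√3 ≈ 1.732*I)
l = -I*√3/6 (l = ((I*√3)*(-⅙*1))*1 = ((I*√3)*(-⅙))*1 = -I*√3/6*1 = -I*√3/6 ≈ -0.28868*I)
l/h(R(10), -120) = -I*√3/6/(-120) = -I*√3/6*(-1/120) = I*√3/720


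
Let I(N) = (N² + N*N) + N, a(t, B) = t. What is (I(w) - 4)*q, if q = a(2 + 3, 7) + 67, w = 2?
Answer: 432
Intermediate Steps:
I(N) = N + 2*N² (I(N) = (N² + N²) + N = 2*N² + N = N + 2*N²)
q = 72 (q = (2 + 3) + 67 = 5 + 67 = 72)
(I(w) - 4)*q = (2*(1 + 2*2) - 4)*72 = (2*(1 + 4) - 4)*72 = (2*5 - 4)*72 = (10 - 4)*72 = 6*72 = 432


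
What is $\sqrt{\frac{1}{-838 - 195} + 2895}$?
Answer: $\frac{\sqrt{3089221622}}{1033} \approx 53.805$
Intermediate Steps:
$\sqrt{\frac{1}{-838 - 195} + 2895} = \sqrt{\frac{1}{-1033} + 2895} = \sqrt{- \frac{1}{1033} + 2895} = \sqrt{\frac{2990534}{1033}} = \frac{\sqrt{3089221622}}{1033}$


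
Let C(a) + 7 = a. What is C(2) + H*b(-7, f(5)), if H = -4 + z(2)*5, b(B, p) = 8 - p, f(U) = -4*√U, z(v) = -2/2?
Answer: -77 - 36*√5 ≈ -157.50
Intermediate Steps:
z(v) = -1 (z(v) = -2*½ = -1)
C(a) = -7 + a
H = -9 (H = -4 - 1*5 = -4 - 5 = -9)
C(2) + H*b(-7, f(5)) = (-7 + 2) - 9*(8 - (-4)*√5) = -5 - 9*(8 + 4*√5) = -5 + (-72 - 36*√5) = -77 - 36*√5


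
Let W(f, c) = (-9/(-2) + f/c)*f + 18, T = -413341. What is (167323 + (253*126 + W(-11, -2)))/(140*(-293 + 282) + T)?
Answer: -199109/414881 ≈ -0.47992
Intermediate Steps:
W(f, c) = 18 + f*(9/2 + f/c) (W(f, c) = (-9*(-½) + f/c)*f + 18 = (9/2 + f/c)*f + 18 = f*(9/2 + f/c) + 18 = 18 + f*(9/2 + f/c))
(167323 + (253*126 + W(-11, -2)))/(140*(-293 + 282) + T) = (167323 + (253*126 + (18 + (9/2)*(-11) + (-11)²/(-2))))/(140*(-293 + 282) - 413341) = (167323 + (31878 + (18 - 99/2 - ½*121)))/(140*(-11) - 413341) = (167323 + (31878 + (18 - 99/2 - 121/2)))/(-1540 - 413341) = (167323 + (31878 - 92))/(-414881) = (167323 + 31786)*(-1/414881) = 199109*(-1/414881) = -199109/414881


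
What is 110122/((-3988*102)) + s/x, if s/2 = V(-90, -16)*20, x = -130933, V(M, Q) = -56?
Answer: -6753712793/26630201004 ≈ -0.25361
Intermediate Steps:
s = -2240 (s = 2*(-56*20) = 2*(-1120) = -2240)
110122/((-3988*102)) + s/x = 110122/((-3988*102)) - 2240/(-130933) = 110122/(-406776) - 2240*(-1/130933) = 110122*(-1/406776) + 2240/130933 = -55061/203388 + 2240/130933 = -6753712793/26630201004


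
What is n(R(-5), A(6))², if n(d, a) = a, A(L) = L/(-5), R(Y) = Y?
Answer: 36/25 ≈ 1.4400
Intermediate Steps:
A(L) = -L/5 (A(L) = L*(-⅕) = -L/5)
n(R(-5), A(6))² = (-⅕*6)² = (-6/5)² = 36/25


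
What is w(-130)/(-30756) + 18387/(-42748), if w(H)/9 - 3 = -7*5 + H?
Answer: -41931999/109563124 ≈ -0.38272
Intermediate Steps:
w(H) = -288 + 9*H (w(H) = 27 + 9*(-7*5 + H) = 27 + 9*(-35 + H) = 27 + (-315 + 9*H) = -288 + 9*H)
w(-130)/(-30756) + 18387/(-42748) = (-288 + 9*(-130))/(-30756) + 18387/(-42748) = (-288 - 1170)*(-1/30756) + 18387*(-1/42748) = -1458*(-1/30756) - 18387/42748 = 243/5126 - 18387/42748 = -41931999/109563124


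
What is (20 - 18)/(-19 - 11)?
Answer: -1/15 ≈ -0.066667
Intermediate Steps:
(20 - 18)/(-19 - 11) = 2/(-30) = -1/30*2 = -1/15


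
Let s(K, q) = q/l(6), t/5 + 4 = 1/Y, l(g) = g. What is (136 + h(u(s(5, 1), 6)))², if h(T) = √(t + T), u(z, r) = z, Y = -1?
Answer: (816 + I*√894)²/36 ≈ 18471.0 + 1355.5*I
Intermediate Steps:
t = -25 (t = -20 + 5*(1/(-1)) = -20 + 5*(1*(-1)) = -20 + 5*(-1) = -20 - 5 = -25)
s(K, q) = q/6
h(T) = √(-25 + T)
(136 + h(u(s(5, 1), 6)))² = (136 + √(-25 + (⅙)*1))² = (136 + √(-25 + ⅙))² = (136 + √(-149/6))² = (136 + I*√894/6)²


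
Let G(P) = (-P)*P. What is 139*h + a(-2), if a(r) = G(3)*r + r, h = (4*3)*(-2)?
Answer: -3320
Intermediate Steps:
G(P) = -P**2
h = -24 (h = 12*(-2) = -24)
a(r) = -8*r (a(r) = (-1*3**2)*r + r = (-1*9)*r + r = -9*r + r = -8*r)
139*h + a(-2) = 139*(-24) - 8*(-2) = -3336 + 16 = -3320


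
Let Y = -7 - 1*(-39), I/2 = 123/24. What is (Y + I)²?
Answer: 28561/16 ≈ 1785.1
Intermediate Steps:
I = 41/4 (I = 2*(123/24) = 2*(123*(1/24)) = 2*(41/8) = 41/4 ≈ 10.250)
Y = 32 (Y = -7 + 39 = 32)
(Y + I)² = (32 + 41/4)² = (169/4)² = 28561/16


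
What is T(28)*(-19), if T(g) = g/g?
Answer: -19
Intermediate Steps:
T(g) = 1
T(28)*(-19) = 1*(-19) = -19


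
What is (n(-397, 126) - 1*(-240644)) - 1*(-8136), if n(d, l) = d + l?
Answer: 248509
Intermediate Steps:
(n(-397, 126) - 1*(-240644)) - 1*(-8136) = ((-397 + 126) - 1*(-240644)) - 1*(-8136) = (-271 + 240644) + 8136 = 240373 + 8136 = 248509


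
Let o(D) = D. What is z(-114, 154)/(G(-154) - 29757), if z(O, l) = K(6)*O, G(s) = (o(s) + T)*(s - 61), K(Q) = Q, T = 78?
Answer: 684/13417 ≈ 0.050980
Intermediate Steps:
G(s) = (-61 + s)*(78 + s) (G(s) = (s + 78)*(s - 61) = (78 + s)*(-61 + s) = (-61 + s)*(78 + s))
z(O, l) = 6*O
z(-114, 154)/(G(-154) - 29757) = (6*(-114))/((-4758 + (-154)**2 + 17*(-154)) - 29757) = -684/((-4758 + 23716 - 2618) - 29757) = -684/(16340 - 29757) = -684/(-13417) = -684*(-1/13417) = 684/13417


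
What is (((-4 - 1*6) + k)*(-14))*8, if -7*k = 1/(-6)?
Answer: 3352/3 ≈ 1117.3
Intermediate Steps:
k = 1/42 (k = -1/7/(-6) = -1/7*(-1/6) = 1/42 ≈ 0.023810)
(((-4 - 1*6) + k)*(-14))*8 = (((-4 - 1*6) + 1/42)*(-14))*8 = (((-4 - 6) + 1/42)*(-14))*8 = ((-10 + 1/42)*(-14))*8 = -419/42*(-14)*8 = (419/3)*8 = 3352/3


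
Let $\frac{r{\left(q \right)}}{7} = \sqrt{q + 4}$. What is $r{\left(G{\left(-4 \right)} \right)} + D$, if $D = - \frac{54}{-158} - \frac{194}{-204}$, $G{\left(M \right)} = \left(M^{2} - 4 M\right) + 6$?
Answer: $\frac{10417}{8058} + 7 \sqrt{42} \approx 46.658$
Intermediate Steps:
$G{\left(M \right)} = 6 + M^{2} - 4 M$
$D = \frac{10417}{8058}$ ($D = \left(-54\right) \left(- \frac{1}{158}\right) - - \frac{97}{102} = \frac{27}{79} + \frac{97}{102} = \frac{10417}{8058} \approx 1.2928$)
$r{\left(q \right)} = 7 \sqrt{4 + q}$ ($r{\left(q \right)} = 7 \sqrt{q + 4} = 7 \sqrt{4 + q}$)
$r{\left(G{\left(-4 \right)} \right)} + D = 7 \sqrt{4 + \left(6 + \left(-4\right)^{2} - -16\right)} + \frac{10417}{8058} = 7 \sqrt{4 + \left(6 + 16 + 16\right)} + \frac{10417}{8058} = 7 \sqrt{4 + 38} + \frac{10417}{8058} = 7 \sqrt{42} + \frac{10417}{8058} = \frac{10417}{8058} + 7 \sqrt{42}$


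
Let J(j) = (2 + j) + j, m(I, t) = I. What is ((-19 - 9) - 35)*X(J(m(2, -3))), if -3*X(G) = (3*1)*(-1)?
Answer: -63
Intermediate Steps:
J(j) = 2 + 2*j
X(G) = 1 (X(G) = -3*1*(-1)/3 = -(-1) = -⅓*(-3) = 1)
((-19 - 9) - 35)*X(J(m(2, -3))) = ((-19 - 9) - 35)*1 = (-28 - 35)*1 = -63*1 = -63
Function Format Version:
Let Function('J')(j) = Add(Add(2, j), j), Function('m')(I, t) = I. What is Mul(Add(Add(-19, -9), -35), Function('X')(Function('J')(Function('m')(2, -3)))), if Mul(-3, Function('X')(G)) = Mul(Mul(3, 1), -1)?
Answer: -63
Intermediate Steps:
Function('J')(j) = Add(2, Mul(2, j))
Function('X')(G) = 1 (Function('X')(G) = Mul(Rational(-1, 3), Mul(Mul(3, 1), -1)) = Mul(Rational(-1, 3), Mul(3, -1)) = Mul(Rational(-1, 3), -3) = 1)
Mul(Add(Add(-19, -9), -35), Function('X')(Function('J')(Function('m')(2, -3)))) = Mul(Add(Add(-19, -9), -35), 1) = Mul(Add(-28, -35), 1) = Mul(-63, 1) = -63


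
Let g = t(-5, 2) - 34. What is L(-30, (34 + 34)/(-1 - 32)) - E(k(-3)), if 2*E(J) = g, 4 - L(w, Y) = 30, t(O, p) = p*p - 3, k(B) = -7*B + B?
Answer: -19/2 ≈ -9.5000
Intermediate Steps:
k(B) = -6*B
t(O, p) = -3 + p**2 (t(O, p) = p**2 - 3 = -3 + p**2)
L(w, Y) = -26 (L(w, Y) = 4 - 1*30 = 4 - 30 = -26)
g = -33 (g = (-3 + 2**2) - 34 = (-3 + 4) - 34 = 1 - 34 = -33)
E(J) = -33/2 (E(J) = (1/2)*(-33) = -33/2)
L(-30, (34 + 34)/(-1 - 32)) - E(k(-3)) = -26 - 1*(-33/2) = -26 + 33/2 = -19/2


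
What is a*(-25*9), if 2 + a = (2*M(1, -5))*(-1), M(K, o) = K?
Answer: 900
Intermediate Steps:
a = -4 (a = -2 + (2*1)*(-1) = -2 + 2*(-1) = -2 - 2 = -4)
a*(-25*9) = -(-100)*9 = -4*(-225) = 900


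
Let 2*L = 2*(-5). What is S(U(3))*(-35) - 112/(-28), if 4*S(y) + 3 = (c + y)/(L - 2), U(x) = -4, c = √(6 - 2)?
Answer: 111/4 ≈ 27.750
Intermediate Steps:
L = -5 (L = (2*(-5))/2 = (½)*(-10) = -5)
c = 2 (c = √4 = 2)
S(y) = -23/28 - y/28 (S(y) = -¾ + ((2 + y)/(-5 - 2))/4 = -¾ + ((2 + y)/(-7))/4 = -¾ + ((2 + y)*(-⅐))/4 = -¾ + (-2/7 - y/7)/4 = -¾ + (-1/14 - y/28) = -23/28 - y/28)
S(U(3))*(-35) - 112/(-28) = (-23/28 - 1/28*(-4))*(-35) - 112/(-28) = (-23/28 + ⅐)*(-35) - 112*(-1/28) = -19/28*(-35) + 4 = 95/4 + 4 = 111/4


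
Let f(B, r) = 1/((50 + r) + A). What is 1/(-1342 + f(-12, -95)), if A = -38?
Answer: -83/111387 ≈ -0.00074515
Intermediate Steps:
f(B, r) = 1/(12 + r) (f(B, r) = 1/((50 + r) - 38) = 1/(12 + r))
1/(-1342 + f(-12, -95)) = 1/(-1342 + 1/(12 - 95)) = 1/(-1342 + 1/(-83)) = 1/(-1342 - 1/83) = 1/(-111387/83) = -83/111387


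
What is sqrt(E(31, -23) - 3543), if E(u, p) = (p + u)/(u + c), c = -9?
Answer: I*sqrt(428659)/11 ≈ 59.52*I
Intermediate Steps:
E(u, p) = (p + u)/(-9 + u) (E(u, p) = (p + u)/(u - 9) = (p + u)/(-9 + u))
sqrt(E(31, -23) - 3543) = sqrt((-23 + 31)/(-9 + 31) - 3543) = sqrt(8/22 - 3543) = sqrt((1/22)*8 - 3543) = sqrt(4/11 - 3543) = sqrt(-38969/11) = I*sqrt(428659)/11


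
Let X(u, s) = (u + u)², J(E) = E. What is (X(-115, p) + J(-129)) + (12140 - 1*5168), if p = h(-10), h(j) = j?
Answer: 59743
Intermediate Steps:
p = -10
X(u, s) = 4*u² (X(u, s) = (2*u)² = 4*u²)
(X(-115, p) + J(-129)) + (12140 - 1*5168) = (4*(-115)² - 129) + (12140 - 1*5168) = (4*13225 - 129) + (12140 - 5168) = (52900 - 129) + 6972 = 52771 + 6972 = 59743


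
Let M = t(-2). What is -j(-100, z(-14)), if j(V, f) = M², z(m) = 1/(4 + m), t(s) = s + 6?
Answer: -16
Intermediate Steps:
t(s) = 6 + s
M = 4 (M = 6 - 2 = 4)
j(V, f) = 16 (j(V, f) = 4² = 16)
-j(-100, z(-14)) = -1*16 = -16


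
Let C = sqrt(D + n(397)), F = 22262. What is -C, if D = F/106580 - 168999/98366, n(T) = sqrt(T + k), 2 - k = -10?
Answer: -sqrt(-486361143284765 + 322266943722025*sqrt(409))/17951795 ≈ -4.3260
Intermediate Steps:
k = 12 (k = 2 - 1*(-10) = 2 + 10 = 12)
n(T) = sqrt(12 + T) (n(T) = sqrt(T + 12) = sqrt(12 + T))
D = -1977761191/1310481035 (D = 22262/106580 - 168999/98366 = 22262*(1/106580) - 168999*1/98366 = 11131/53290 - 168999/98366 = -1977761191/1310481035 ≈ -1.5092)
C = sqrt(-1977761191/1310481035 + sqrt(409)) (C = sqrt(-1977761191/1310481035 + sqrt(12 + 397)) = sqrt(-1977761191/1310481035 + sqrt(409)) ≈ 4.3260)
-C = -sqrt(-486361143284765 + 322266943722025*sqrt(409))/17951795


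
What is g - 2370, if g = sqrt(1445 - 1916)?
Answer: -2370 + I*sqrt(471) ≈ -2370.0 + 21.703*I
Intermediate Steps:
g = I*sqrt(471) (g = sqrt(-471) = I*sqrt(471) ≈ 21.703*I)
g - 2370 = I*sqrt(471) - 2370 = -2370 + I*sqrt(471)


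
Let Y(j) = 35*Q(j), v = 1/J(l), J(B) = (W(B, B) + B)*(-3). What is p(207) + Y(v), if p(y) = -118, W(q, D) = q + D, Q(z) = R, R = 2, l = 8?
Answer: -48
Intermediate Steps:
Q(z) = 2
W(q, D) = D + q
J(B) = -9*B (J(B) = ((B + B) + B)*(-3) = (2*B + B)*(-3) = (3*B)*(-3) = -9*B)
v = -1/72 (v = 1/(-9*8) = 1/(-72) = -1/72 ≈ -0.013889)
Y(j) = 70 (Y(j) = 35*2 = 70)
p(207) + Y(v) = -118 + 70 = -48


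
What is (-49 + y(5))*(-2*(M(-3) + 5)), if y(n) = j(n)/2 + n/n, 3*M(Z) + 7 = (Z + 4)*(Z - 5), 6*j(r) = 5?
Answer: 0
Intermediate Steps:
j(r) = ⅚ (j(r) = (⅙)*5 = ⅚)
M(Z) = -7/3 + (-5 + Z)*(4 + Z)/3 (M(Z) = -7/3 + ((Z + 4)*(Z - 5))/3 = -7/3 + ((4 + Z)*(-5 + Z))/3 = -7/3 + ((-5 + Z)*(4 + Z))/3 = -7/3 + (-5 + Z)*(4 + Z)/3)
y(n) = 17/12 (y(n) = (⅚)/2 + n/n = (⅚)*(½) + 1 = 5/12 + 1 = 17/12)
(-49 + y(5))*(-2*(M(-3) + 5)) = (-49 + 17/12)*(-2*((-9 - ⅓*(-3) + (⅓)*(-3)²) + 5)) = -(-571)*((-9 + 1 + (⅓)*9) + 5)/6 = -(-571)*((-9 + 1 + 3) + 5)/6 = -(-571)*(-5 + 5)/6 = -(-571)*0/6 = -571/12*0 = 0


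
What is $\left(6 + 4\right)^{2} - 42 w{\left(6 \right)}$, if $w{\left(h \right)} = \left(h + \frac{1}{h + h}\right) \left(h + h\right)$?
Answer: $-2966$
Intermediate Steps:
$w{\left(h \right)} = 2 h \left(h + \frac{1}{2 h}\right)$ ($w{\left(h \right)} = \left(h + \frac{1}{2 h}\right) 2 h = 2 h \left(h + \frac{1}{2 h}\right)$)
$\left(6 + 4\right)^{2} - 42 w{\left(6 \right)} = \left(6 + 4\right)^{2} - 42 \left(1 + 2 \cdot 6^{2}\right) = 10^{2} - 42 \left(1 + 2 \cdot 36\right) = 100 - 42 \left(1 + 72\right) = 100 - 3066 = -2966$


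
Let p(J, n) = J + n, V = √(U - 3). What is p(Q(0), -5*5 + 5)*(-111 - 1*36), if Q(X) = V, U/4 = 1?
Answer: 2793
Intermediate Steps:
U = 4 (U = 4*1 = 4)
V = 1 (V = √(4 - 3) = √1 = 1)
Q(X) = 1
p(Q(0), -5*5 + 5)*(-111 - 1*36) = (1 + (-5*5 + 5))*(-111 - 1*36) = (1 + (-25 + 5))*(-111 - 36) = (1 - 20)*(-147) = -19*(-147) = 2793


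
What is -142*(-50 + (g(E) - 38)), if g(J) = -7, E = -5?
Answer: 13490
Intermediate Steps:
-142*(-50 + (g(E) - 38)) = -142*(-50 + (-7 - 38)) = -142*(-50 - 45) = -142*(-95) = 13490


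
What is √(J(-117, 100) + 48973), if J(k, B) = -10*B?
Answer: √47973 ≈ 219.03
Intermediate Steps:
√(J(-117, 100) + 48973) = √(-10*100 + 48973) = √(-1000 + 48973) = √47973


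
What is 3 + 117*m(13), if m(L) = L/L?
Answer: 120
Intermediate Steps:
m(L) = 1
3 + 117*m(13) = 3 + 117*1 = 3 + 117 = 120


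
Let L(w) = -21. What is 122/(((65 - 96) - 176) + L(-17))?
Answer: -61/114 ≈ -0.53509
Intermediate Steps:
122/(((65 - 96) - 176) + L(-17)) = 122/(((65 - 96) - 176) - 21) = 122/((-31 - 176) - 21) = 122/(-207 - 21) = 122/(-228) = -1/228*122 = -61/114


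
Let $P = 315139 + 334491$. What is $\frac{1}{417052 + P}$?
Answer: $\frac{1}{1066682} \approx 9.3749 \cdot 10^{-7}$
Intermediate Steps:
$P = 649630$
$\frac{1}{417052 + P} = \frac{1}{417052 + 649630} = \frac{1}{1066682}$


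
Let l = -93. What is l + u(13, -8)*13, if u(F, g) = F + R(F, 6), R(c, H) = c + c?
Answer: 414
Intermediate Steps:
R(c, H) = 2*c
u(F, g) = 3*F (u(F, g) = F + 2*F = 3*F)
l + u(13, -8)*13 = -93 + (3*13)*13 = -93 + 39*13 = -93 + 507 = 414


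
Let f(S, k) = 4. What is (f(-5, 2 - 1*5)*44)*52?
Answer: 9152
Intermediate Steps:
(f(-5, 2 - 1*5)*44)*52 = (4*44)*52 = 176*52 = 9152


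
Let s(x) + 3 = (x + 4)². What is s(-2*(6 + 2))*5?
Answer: 705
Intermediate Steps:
s(x) = -3 + (4 + x)² (s(x) = -3 + (x + 4)² = -3 + (4 + x)²)
s(-2*(6 + 2))*5 = (-3 + (4 - 2*(6 + 2))²)*5 = (-3 + (4 - 2*8)²)*5 = (-3 + (4 - 16)²)*5 = (-3 + (-12)²)*5 = (-3 + 144)*5 = 141*5 = 705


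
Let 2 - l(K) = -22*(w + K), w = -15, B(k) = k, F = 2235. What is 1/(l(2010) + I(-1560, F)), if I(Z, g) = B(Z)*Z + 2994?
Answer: 1/2480486 ≈ 4.0315e-7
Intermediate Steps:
I(Z, g) = 2994 + Z**2 (I(Z, g) = Z*Z + 2994 = Z**2 + 2994 = 2994 + Z**2)
l(K) = -328 + 22*K (l(K) = 2 - (-22)*(-15 + K) = 2 - (330 - 22*K) = 2 + (-330 + 22*K) = -328 + 22*K)
1/(l(2010) + I(-1560, F)) = 1/((-328 + 22*2010) + (2994 + (-1560)**2)) = 1/((-328 + 44220) + (2994 + 2433600)) = 1/(43892 + 2436594) = 1/2480486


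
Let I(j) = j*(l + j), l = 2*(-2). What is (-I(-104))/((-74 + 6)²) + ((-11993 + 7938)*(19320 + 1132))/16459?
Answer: -23979150758/4756651 ≈ -5041.2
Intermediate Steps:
l = -4
I(j) = j*(-4 + j)
(-I(-104))/((-74 + 6)²) + ((-11993 + 7938)*(19320 + 1132))/16459 = (-(-104)*(-4 - 104))/((-74 + 6)²) + ((-11993 + 7938)*(19320 + 1132))/16459 = (-(-104)*(-108))/((-68)²) - 4055*20452*(1/16459) = -1*11232/4624 - 82932860*1/16459 = -11232*1/4624 - 82932860/16459 = -702/289 - 82932860/16459 = -23979150758/4756651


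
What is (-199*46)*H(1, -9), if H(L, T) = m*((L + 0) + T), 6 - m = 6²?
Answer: -2196960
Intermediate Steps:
m = -30 (m = 6 - 1*6² = 6 - 1*36 = 6 - 36 = -30)
H(L, T) = -30*L - 30*T (H(L, T) = -30*((L + 0) + T) = -30*(L + T) = -30*L - 30*T)
(-199*46)*H(1, -9) = (-199*46)*(-30*1 - 30*(-9)) = -9154*(-30 + 270) = -9154*240 = -2196960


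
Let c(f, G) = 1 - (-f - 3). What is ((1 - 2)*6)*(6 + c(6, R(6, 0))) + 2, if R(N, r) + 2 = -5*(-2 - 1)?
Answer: -94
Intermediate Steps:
R(N, r) = 13 (R(N, r) = -2 - 5*(-2 - 1) = -2 - 5*(-3) = -2 + 15 = 13)
c(f, G) = 4 + f (c(f, G) = 1 - (-3 - f) = 1 + (3 + f) = 4 + f)
((1 - 2)*6)*(6 + c(6, R(6, 0))) + 2 = ((1 - 2)*6)*(6 + (4 + 6)) + 2 = (-1*6)*(6 + 10) + 2 = -6*16 + 2 = -96 + 2 = -94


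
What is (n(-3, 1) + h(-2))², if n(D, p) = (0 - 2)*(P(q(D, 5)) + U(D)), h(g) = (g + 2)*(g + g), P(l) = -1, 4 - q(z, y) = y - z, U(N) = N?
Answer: 64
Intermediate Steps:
q(z, y) = 4 + z - y (q(z, y) = 4 - (y - z) = 4 + (z - y) = 4 + z - y)
h(g) = 2*g*(2 + g) (h(g) = (2 + g)*(2*g) = 2*g*(2 + g))
n(D, p) = 2 - 2*D (n(D, p) = (0 - 2)*(-1 + D) = -2*(-1 + D) = 2 - 2*D)
(n(-3, 1) + h(-2))² = ((2 - 2*(-3)) + 2*(-2)*(2 - 2))² = ((2 + 6) + 2*(-2)*0)² = (8 + 0)² = 8² = 64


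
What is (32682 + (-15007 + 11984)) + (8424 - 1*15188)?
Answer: 22895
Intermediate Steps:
(32682 + (-15007 + 11984)) + (8424 - 1*15188) = (32682 - 3023) + (8424 - 15188) = 29659 - 6764 = 22895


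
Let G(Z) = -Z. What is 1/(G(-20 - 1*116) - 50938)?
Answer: -1/50802 ≈ -1.9684e-5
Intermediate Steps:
1/(G(-20 - 1*116) - 50938) = 1/(-(-20 - 1*116) - 50938) = 1/(-(-20 - 116) - 50938) = 1/(-1*(-136) - 50938) = 1/(136 - 50938) = 1/(-50802) = -1/50802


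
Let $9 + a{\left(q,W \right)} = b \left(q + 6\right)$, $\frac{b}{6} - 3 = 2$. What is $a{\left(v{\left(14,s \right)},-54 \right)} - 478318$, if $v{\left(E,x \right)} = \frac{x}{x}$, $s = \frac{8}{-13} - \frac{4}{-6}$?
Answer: $-478117$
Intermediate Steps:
$b = 30$ ($b = 18 + 6 \cdot 2 = 18 + 12 = 30$)
$s = \frac{2}{39}$ ($s = 8 \left(- \frac{1}{13}\right) - - \frac{2}{3} = - \frac{8}{13} + \frac{2}{3} = \frac{2}{39} \approx 0.051282$)
$v{\left(E,x \right)} = 1$
$a{\left(q,W \right)} = 171 + 30 q$ ($a{\left(q,W \right)} = -9 + 30 \left(q + 6\right) = -9 + 30 \left(6 + q\right) = -9 + \left(180 + 30 q\right) = 171 + 30 q$)
$a{\left(v{\left(14,s \right)},-54 \right)} - 478318 = \left(171 + 30 \cdot 1\right) - 478318 = \left(171 + 30\right) - 478318 = 201 - 478318 = -478117$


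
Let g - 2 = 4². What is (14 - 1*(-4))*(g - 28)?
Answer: -180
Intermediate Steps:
g = 18 (g = 2 + 4² = 2 + 16 = 18)
(14 - 1*(-4))*(g - 28) = (14 - 1*(-4))*(18 - 28) = (14 + 4)*(-10) = 18*(-10) = -180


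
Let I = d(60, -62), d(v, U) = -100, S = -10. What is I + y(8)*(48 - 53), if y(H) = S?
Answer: -50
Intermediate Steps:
I = -100
y(H) = -10
I + y(8)*(48 - 53) = -100 - 10*(48 - 53) = -100 - 10*(-5) = -100 + 50 = -50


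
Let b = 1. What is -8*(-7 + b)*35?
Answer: 1680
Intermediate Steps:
-8*(-7 + b)*35 = -8*(-7 + 1)*35 = -8*(-6)*35 = 48*35 = 1680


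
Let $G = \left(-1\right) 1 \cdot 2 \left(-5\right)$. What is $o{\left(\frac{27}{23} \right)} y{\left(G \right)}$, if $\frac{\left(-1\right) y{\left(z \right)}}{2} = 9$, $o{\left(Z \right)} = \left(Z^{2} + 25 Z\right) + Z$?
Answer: $- \frac{303750}{529} \approx -574.2$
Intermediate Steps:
$o{\left(Z \right)} = Z^{2} + 26 Z$
$G = 10$ ($G = \left(-1\right) 2 \left(-5\right) = \left(-2\right) \left(-5\right) = 10$)
$y{\left(z \right)} = -18$ ($y{\left(z \right)} = \left(-2\right) 9 = -18$)
$o{\left(\frac{27}{23} \right)} y{\left(G \right)} = \frac{27}{23} \left(26 + \frac{27}{23}\right) \left(-18\right) = 27 \cdot \frac{1}{23} \left(26 + 27 \cdot \frac{1}{23}\right) \left(-18\right) = \frac{27 \left(26 + \frac{27}{23}\right)}{23} \left(-18\right) = \frac{27}{23} \cdot \frac{625}{23} \left(-18\right) = \frac{16875}{529} \left(-18\right) = - \frac{303750}{529}$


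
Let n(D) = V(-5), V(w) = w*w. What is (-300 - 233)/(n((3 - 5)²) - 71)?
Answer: 533/46 ≈ 11.587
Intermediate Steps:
V(w) = w²
n(D) = 25 (n(D) = (-5)² = 25)
(-300 - 233)/(n((3 - 5)²) - 71) = (-300 - 233)/(25 - 71) = -533/(-46) = -533*(-1/46) = 533/46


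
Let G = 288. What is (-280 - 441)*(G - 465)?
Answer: 127617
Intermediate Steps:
(-280 - 441)*(G - 465) = (-280 - 441)*(288 - 465) = -721*(-177) = 127617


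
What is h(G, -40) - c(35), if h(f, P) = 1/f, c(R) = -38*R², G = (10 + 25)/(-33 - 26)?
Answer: 1629191/35 ≈ 46548.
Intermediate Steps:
G = -35/59 (G = 35/(-59) = 35*(-1/59) = -35/59 ≈ -0.59322)
h(G, -40) - c(35) = 1/(-35/59) - (-38)*35² = -59/35 - (-38)*1225 = -59/35 - 1*(-46550) = -59/35 + 46550 = 1629191/35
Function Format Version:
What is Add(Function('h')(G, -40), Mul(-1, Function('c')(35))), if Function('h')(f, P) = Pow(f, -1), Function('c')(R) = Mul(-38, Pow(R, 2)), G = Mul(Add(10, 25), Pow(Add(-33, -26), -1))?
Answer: Rational(1629191, 35) ≈ 46548.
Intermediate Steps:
G = Rational(-35, 59) (G = Mul(35, Pow(-59, -1)) = Mul(35, Rational(-1, 59)) = Rational(-35, 59) ≈ -0.59322)
Add(Function('h')(G, -40), Mul(-1, Function('c')(35))) = Add(Pow(Rational(-35, 59), -1), Mul(-1, Mul(-38, Pow(35, 2)))) = Add(Rational(-59, 35), Mul(-1, Mul(-38, 1225))) = Add(Rational(-59, 35), Mul(-1, -46550)) = Add(Rational(-59, 35), 46550) = Rational(1629191, 35)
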